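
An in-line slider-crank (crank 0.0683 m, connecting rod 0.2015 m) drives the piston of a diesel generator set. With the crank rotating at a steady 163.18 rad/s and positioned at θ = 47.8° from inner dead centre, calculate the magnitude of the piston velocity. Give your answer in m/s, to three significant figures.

ω = 163.2 rad/s
For an in-line slider-crank, x = r cosθ + √(L² − r² sin²θ), so v = −rω sinθ·[1 + r cosθ/√(L² − r² sin²θ)].
With r = 0.0683 m, L = 0.2015 m, θ = 47.8°: √(L² − r² sin²θ) = 0.19504 m.
v = −0.0683·163.2·0.74080·[1 + 0.0683·0.67172/0.19504] = -10.198 m/s.
|v| = 10.198 m/s.

10.2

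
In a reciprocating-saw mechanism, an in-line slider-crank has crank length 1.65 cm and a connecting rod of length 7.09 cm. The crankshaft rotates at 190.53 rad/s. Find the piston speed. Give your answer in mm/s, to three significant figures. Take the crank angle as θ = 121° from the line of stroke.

2370

ω = 190.5 rad/s
For an in-line slider-crank, x = r cosθ + √(L² − r² sin²θ), so v = −rω sinθ·[1 + r cosθ/√(L² − r² sin²θ)].
With r = 0.0165 m, L = 0.0709 m, θ = 121°: √(L² − r² sin²θ) = 0.069475 m.
v = −0.0165·190.5·0.85717·[1 + 0.0165·-0.51504/0.069475] = -2.3651 m/s.
|v| = 2.3651 m/s = 2365.1 mm/s.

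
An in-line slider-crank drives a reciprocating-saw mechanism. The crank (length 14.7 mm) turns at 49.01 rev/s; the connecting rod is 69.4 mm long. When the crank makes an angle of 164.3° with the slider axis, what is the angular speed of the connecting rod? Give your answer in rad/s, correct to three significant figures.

62.9

ω = 307.9 rad/s (converted from 49.01 rev/s).
The rod makes angle φ with the slider axis where L sinφ = r sinθ; differentiating, L cosφ·φ̇ = r ω cosθ.
L cosφ = √(L² − r² sin²θ) = 0.069286 m.
|ω_rod| = r ω |cosθ| / √(L² − r² sin²θ) = 0.0147·307.9·0.96269/0.069286 = 62.896 rad/s.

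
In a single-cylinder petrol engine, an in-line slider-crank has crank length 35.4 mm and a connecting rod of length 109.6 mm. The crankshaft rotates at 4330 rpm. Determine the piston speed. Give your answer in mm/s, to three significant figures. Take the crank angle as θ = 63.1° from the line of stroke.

16500

ω = 2π·4330/60 = 453.4 rad/s
For an in-line slider-crank, x = r cosθ + √(L² − r² sin²θ), so v = −rω sinθ·[1 + r cosθ/√(L² − r² sin²θ)].
With r = 0.0354 m, L = 0.1096 m, θ = 63.1°: √(L² − r² sin²θ) = 0.10495 m.
v = −0.0354·453.4·0.89180·[1 + 0.0354·0.45243/0.10495] = -16.499 m/s.
|v| = 16.499 m/s = 16499 mm/s.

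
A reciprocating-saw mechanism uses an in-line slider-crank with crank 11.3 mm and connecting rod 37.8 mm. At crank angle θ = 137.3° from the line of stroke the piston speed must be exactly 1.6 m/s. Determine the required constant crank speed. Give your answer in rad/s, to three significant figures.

For an in-line slider-crank, |v_piston| = rω|sinθ|·[1 + r cosθ/√(L² − r² sin²θ)].
With r = 0.0113 m, L = 0.0378 m, θ = 137.3°: the bracketed kinematic factor |dx/dθ| = 0.0059439 m.
ω = v/|dx/dθ| = 1.6/0.0059439 = 269.18 rad/s.

269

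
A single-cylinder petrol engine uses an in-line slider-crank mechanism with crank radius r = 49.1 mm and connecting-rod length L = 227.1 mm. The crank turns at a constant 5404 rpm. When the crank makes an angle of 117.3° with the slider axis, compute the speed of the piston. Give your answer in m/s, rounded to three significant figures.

ω = 2π·5404/60 = 565.9 rad/s
For an in-line slider-crank, x = r cosθ + √(L² − r² sin²θ), so v = −rω sinθ·[1 + r cosθ/√(L² − r² sin²θ)].
With r = 0.0491 m, L = 0.2271 m, θ = 117.3°: √(L² − r² sin²θ) = 0.22287 m.
v = −0.0491·565.9·0.88862·[1 + 0.0491·-0.45865/0.22287] = -22.196 m/s.
|v| = 22.196 m/s.

22.2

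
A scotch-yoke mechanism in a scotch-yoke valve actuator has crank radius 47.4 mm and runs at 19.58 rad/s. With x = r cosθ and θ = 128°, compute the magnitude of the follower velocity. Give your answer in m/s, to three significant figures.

0.731

ω = 19.58 rad/s
x = r cosθ ⇒ ẋ = −rω sinθ.
|v| = rω|sinθ| = 0.0474·19.58·|sin 128°| = 0.73135 m/s.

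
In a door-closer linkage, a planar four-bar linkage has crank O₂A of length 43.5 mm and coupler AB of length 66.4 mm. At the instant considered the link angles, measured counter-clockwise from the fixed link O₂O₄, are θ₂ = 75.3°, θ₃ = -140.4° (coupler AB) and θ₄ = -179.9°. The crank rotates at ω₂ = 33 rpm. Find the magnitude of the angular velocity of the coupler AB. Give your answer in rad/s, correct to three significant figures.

ω₂ = 3.456 rad/s (from 33 rpm).
Differentiating the loop-closure r₂e^{iθ₂}+r₃e^{iθ₃}=r₁+r₄e^{iθ₄} gives r₂ω₂e^{iθ₂}+r₃ω₃e^{iθ₃}=r₄ω₄e^{iθ₄}.
Eliminating the other unknown: ω₃ = r₂ω₂ sin(θ₄−θ₂) / [r₃ sin(θ₃−θ₄)].
Numerator sine = +0.96682; denominator sine = +0.63608.
Result = 0.0435·3.456·(+0.96682) / (0.0664·(+0.63608)) = +3.4411 rad/s; magnitude 3.4411 rad/s.

3.44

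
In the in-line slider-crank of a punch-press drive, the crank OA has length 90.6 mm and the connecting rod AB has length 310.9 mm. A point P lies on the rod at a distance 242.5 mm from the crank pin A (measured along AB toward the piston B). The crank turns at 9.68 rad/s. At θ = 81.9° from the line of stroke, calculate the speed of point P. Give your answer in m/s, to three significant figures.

ω = 9.68 rad/s.  Crank-pin speed |V_A| = rω = 0.87701 m/s, perpendicular to OA.
Rod angle: sinφ = −(r/L) sinθ ⇒ φ = -16.768°; ω_rod = −rω cosθ/√(L²−r²sin²θ) = -0.41512 rad/s.
V_P = V_A + ω_rod × AP, with AP = 0.2425 m along the rod.
Components: V_Px = −rω sinθ − a·ω_rod·sinφ = -0.8973 m/s;  V_Py = rω cosθ + a·ω_rod·cosφ = +0.027187 m/s.
|V_P| = √(V_Px² + V_Py²) = 0.89771 m/s.

0.898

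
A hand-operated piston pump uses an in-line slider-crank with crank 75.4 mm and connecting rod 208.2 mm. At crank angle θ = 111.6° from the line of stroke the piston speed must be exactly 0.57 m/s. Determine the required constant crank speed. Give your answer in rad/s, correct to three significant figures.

9.47

For an in-line slider-crank, |v_piston| = rω|sinθ|·[1 + r cosθ/√(L² − r² sin²θ)].
With r = 0.0754 m, L = 0.2082 m, θ = 111.6°: the bracketed kinematic factor |dx/dθ| = 0.060179 m.
ω = v/|dx/dθ| = 0.57/0.060179 = 9.4717 rad/s.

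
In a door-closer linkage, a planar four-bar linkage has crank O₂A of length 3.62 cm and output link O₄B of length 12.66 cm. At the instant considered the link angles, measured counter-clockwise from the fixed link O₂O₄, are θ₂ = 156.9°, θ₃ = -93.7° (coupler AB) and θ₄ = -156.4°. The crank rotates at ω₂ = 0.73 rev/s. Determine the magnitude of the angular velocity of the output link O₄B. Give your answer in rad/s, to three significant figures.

ω₂ = 4.587 rad/s (from 0.73 rev/s).
Differentiating the loop-closure r₂e^{iθ₂}+r₃e^{iθ₃}=r₁+r₄e^{iθ₄} gives r₂ω₂e^{iθ₂}+r₃ω₃e^{iθ₃}=r₄ω₄e^{iθ₄}.
Eliminating the other unknown: ω₄ = r₂ω₂ sin(θ₂−θ₃) / [r₄ sin(θ₄−θ₃)].
Numerator sine = -0.94322; denominator sine = -0.88862.
Result = 0.0362·4.587·(-0.94322) / (0.1266·(-0.88862)) = +1.3921 rad/s; magnitude 1.3921 rad/s.

1.39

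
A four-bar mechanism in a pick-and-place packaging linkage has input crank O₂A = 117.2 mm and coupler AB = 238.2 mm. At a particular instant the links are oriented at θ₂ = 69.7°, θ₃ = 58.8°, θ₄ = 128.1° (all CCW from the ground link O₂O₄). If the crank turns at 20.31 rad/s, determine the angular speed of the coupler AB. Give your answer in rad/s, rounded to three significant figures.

9.10

ω₂ = 20.31 rad/s
Differentiating the loop-closure r₂e^{iθ₂}+r₃e^{iθ₃}=r₁+r₄e^{iθ₄} gives r₂ω₂e^{iθ₂}+r₃ω₃e^{iθ₃}=r₄ω₄e^{iθ₄}.
Eliminating the other unknown: ω₃ = r₂ω₂ sin(θ₄−θ₂) / [r₃ sin(θ₃−θ₄)].
Numerator sine = +0.85173; denominator sine = -0.93544.
Result = 0.1172·20.31·(+0.85173) / (0.2382·(-0.93544)) = -9.0987 rad/s; magnitude 9.0987 rad/s.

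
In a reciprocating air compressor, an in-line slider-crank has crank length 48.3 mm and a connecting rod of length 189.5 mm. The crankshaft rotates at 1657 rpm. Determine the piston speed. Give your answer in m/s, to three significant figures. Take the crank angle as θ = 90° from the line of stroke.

8.38

ω = 2π·1657/60 = 173.5 rad/s
For an in-line slider-crank, x = r cosθ + √(L² − r² sin²θ), so v = −rω sinθ·[1 + r cosθ/√(L² − r² sin²θ)].
With r = 0.0483 m, L = 0.1895 m, θ = 90°: √(L² − r² sin²θ) = 0.18324 m.
v = −0.0483·173.5·1.00000·[1 + 0.0483·0.00000/0.18324] = -8.381 m/s.
|v| = 8.381 m/s.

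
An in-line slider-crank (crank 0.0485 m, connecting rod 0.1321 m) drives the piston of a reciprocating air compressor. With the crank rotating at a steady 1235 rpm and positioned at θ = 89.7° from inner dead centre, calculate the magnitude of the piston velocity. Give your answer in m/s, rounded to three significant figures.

ω = 2π·1235/60 = 129.3 rad/s
For an in-line slider-crank, x = r cosθ + √(L² − r² sin²θ), so v = −rω sinθ·[1 + r cosθ/√(L² − r² sin²θ)].
With r = 0.0485 m, L = 0.1321 m, θ = 89.7°: √(L² − r² sin²θ) = 0.12287 m.
v = −0.0485·129.3·0.99999·[1 + 0.0485·0.00524/0.12287] = -6.2853 m/s.
|v| = 6.2853 m/s.

6.29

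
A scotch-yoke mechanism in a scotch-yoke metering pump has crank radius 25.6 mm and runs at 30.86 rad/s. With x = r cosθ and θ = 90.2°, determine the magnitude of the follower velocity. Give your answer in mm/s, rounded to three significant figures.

790

ω = 30.86 rad/s
x = r cosθ ⇒ ẋ = −rω sinθ.
|v| = rω|sinθ| = 0.0256·30.86·|sin 90.2°| = 0.79001 m/s = 790.01 mm/s.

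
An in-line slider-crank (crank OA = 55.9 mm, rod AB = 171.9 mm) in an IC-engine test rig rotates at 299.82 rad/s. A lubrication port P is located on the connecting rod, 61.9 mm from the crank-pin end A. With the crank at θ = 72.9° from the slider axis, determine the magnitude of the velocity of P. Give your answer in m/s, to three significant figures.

16.9

ω = 299.8 rad/s.  Crank-pin speed |V_A| = rω = 16.76 m/s, perpendicular to OA.
Rod angle: sinφ = −(r/L) sinθ ⇒ φ = -18.108°; ω_rod = −rω cosθ/√(L²−r²sin²θ) = -30.162 rad/s.
V_P = V_A + ω_rod × AP, with AP = 0.0619 m along the rod.
Components: V_Px = −rω sinθ − a·ω_rod·sinφ = -16.599 m/s;  V_Py = rω cosθ + a·ω_rod·cosφ = +3.1535 m/s.
|V_P| = √(V_Px² + V_Py²) = 16.896 m/s.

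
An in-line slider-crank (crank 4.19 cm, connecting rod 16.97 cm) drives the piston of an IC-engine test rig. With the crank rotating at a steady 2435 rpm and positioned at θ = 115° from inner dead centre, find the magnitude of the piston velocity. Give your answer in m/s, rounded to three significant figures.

8.65

ω = 2π·2435/60 = 255 rad/s
For an in-line slider-crank, x = r cosθ + √(L² − r² sin²θ), so v = −rω sinθ·[1 + r cosθ/√(L² − r² sin²θ)].
With r = 0.0419 m, L = 0.1697 m, θ = 115°: √(L² − r² sin²θ) = 0.1654 m.
v = −0.0419·255·0.90631·[1 + 0.0419·-0.42262/0.1654] = -8.6465 m/s.
|v| = 8.6465 m/s.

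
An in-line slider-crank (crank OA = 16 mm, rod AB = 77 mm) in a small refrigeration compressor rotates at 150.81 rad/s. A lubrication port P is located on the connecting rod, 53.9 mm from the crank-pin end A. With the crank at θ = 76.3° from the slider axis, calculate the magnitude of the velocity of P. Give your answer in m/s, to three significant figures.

2.43

ω = 150.8 rad/s.  Crank-pin speed |V_A| = rω = 2.413 m/s, perpendicular to OA.
Rod angle: sinφ = −(r/L) sinθ ⇒ φ = -11.647°; ω_rod = −rω cosθ/√(L²−r²sin²θ) = -7.5779 rad/s.
V_P = V_A + ω_rod × AP, with AP = 0.0539 m along the rod.
Components: V_Px = −rω sinθ − a·ω_rod·sinφ = -2.4268 m/s;  V_Py = rω cosθ + a·ω_rod·cosφ = +0.17144 m/s.
|V_P| = √(V_Px² + V_Py²) = 2.4328 m/s.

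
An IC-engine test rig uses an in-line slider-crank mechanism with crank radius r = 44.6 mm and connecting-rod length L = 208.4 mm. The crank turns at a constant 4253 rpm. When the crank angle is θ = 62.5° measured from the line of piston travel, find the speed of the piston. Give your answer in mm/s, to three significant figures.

19400

ω = 2π·4253/60 = 445.4 rad/s
For an in-line slider-crank, x = r cosθ + √(L² − r² sin²θ), so v = −rω sinθ·[1 + r cosθ/√(L² − r² sin²θ)].
With r = 0.0446 m, L = 0.2084 m, θ = 62.5°: √(L² − r² sin²θ) = 0.20461 m.
v = −0.0446·445.4·0.88701·[1 + 0.0446·0.46175/0.20461] = -19.393 m/s.
|v| = 19.393 m/s = 19393 mm/s.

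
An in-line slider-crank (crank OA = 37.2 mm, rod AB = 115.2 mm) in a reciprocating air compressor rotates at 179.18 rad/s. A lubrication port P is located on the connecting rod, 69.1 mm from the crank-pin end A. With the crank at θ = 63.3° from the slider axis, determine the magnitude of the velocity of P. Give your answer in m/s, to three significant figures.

ω = 179.2 rad/s.  Crank-pin speed |V_A| = rω = 6.6655 m/s, perpendicular to OA.
Rod angle: sinφ = −(r/L) sinθ ⇒ φ = -16.767°; ω_rod = −rω cosθ/√(L²−r²sin²θ) = -27.152 rad/s.
V_P = V_A + ω_rod × AP, with AP = 0.0691 m along the rod.
Components: V_Px = −rω sinθ − a·ω_rod·sinφ = -6.496 m/s;  V_Py = rω cosθ + a·ω_rod·cosφ = +1.1985 m/s.
|V_P| = √(V_Px² + V_Py²) = 6.6057 m/s.

6.61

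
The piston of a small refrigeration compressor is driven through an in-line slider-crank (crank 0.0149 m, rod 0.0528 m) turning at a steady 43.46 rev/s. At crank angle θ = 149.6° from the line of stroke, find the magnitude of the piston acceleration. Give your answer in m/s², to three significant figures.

799

ω = 2π·43.5 = 273.1 rad/s
x(θ) = r cosθ + √(L² − r² sin²θ); with ω constant, a = ω²·d²x/dθ².
d²x/dθ² = −r cosθ − r²(cos2θ)/√u − r⁴ sin²2θ/(4u^{3/2}),  u = L² − r² sin²θ = 0.00273099 m².
Substituting r = 0.0149 m, L = 0.0528 m, θ = 149.6°: d²x/dθ² = +0.010713 m.
a = ω²·d²x/dθ² = (273.1)²·(+0.010713) = +798.83 m/s²;  |a| = 798.83 m/s².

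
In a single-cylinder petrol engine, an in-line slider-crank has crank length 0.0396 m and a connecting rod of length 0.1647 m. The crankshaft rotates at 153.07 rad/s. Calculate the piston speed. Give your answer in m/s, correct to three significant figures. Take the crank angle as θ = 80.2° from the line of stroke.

ω = 153.1 rad/s
For an in-line slider-crank, x = r cosθ + √(L² − r² sin²θ), so v = −rω sinθ·[1 + r cosθ/√(L² − r² sin²θ)].
With r = 0.0396 m, L = 0.1647 m, θ = 80.2°: √(L² − r² sin²θ) = 0.16001 m.
v = −0.0396·153.1·0.98541·[1 + 0.0396·0.17021/0.16001] = -6.2247 m/s.
|v| = 6.2247 m/s.

6.22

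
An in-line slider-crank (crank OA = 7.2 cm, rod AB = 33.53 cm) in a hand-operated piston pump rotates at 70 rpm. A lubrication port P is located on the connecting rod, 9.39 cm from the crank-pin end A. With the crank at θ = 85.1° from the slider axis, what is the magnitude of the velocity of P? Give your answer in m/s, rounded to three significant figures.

0.530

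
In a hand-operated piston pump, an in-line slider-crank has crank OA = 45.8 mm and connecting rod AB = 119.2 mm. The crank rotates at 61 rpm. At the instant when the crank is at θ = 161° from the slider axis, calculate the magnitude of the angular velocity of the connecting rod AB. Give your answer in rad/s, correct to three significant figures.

2.34

ω = 6.388 rad/s (converted from 61 rpm).
The rod makes angle φ with the slider axis where L sinφ = r sinθ; differentiating, L cosφ·φ̇ = r ω cosθ.
L cosφ = √(L² − r² sin²θ) = 0.11826 m.
|ω_rod| = r ω |cosθ| / √(L² − r² sin²θ) = 0.0458·6.388·0.94552/0.11826 = 2.3391 rad/s.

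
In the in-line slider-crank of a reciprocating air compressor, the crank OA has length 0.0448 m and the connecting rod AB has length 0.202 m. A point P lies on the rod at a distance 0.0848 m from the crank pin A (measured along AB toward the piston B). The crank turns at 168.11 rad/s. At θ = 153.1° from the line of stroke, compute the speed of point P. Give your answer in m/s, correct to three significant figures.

4.99

ω = 168.1 rad/s.  Crank-pin speed |V_A| = rω = 7.5313 m/s, perpendicular to OA.
Rod angle: sinφ = −(r/L) sinθ ⇒ φ = -5.759°; ω_rod = −rω cosθ/√(L²−r²sin²θ) = +33.418 rad/s.
V_P = V_A + ω_rod × AP, with AP = 0.0848 m along the rod.
Components: V_Px = −rω sinθ − a·ω_rod·sinφ = -3.1231 m/s;  V_Py = rω cosθ + a·ω_rod·cosφ = -3.8969 m/s.
|V_P| = √(V_Px² + V_Py²) = 4.9939 m/s.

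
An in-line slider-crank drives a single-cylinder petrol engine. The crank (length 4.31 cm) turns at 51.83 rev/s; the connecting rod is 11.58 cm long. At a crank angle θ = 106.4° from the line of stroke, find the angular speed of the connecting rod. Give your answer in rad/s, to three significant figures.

ω = 325.7 rad/s (converted from 51.83 rev/s).
The rod makes angle φ with the slider axis where L sinφ = r sinθ; differentiating, L cosφ·φ̇ = r ω cosθ.
L cosφ = √(L² − r² sin²θ) = 0.10817 m.
|ω_rod| = r ω |cosθ| / √(L² − r² sin²θ) = 0.0431·325.7·0.28234/0.10817 = 36.637 rad/s.

36.6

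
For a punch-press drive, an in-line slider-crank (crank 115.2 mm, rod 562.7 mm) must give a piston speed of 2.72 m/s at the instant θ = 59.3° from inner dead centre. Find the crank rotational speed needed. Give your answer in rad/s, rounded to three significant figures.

24.8

For an in-line slider-crank, |v_piston| = rω|sinθ|·[1 + r cosθ/√(L² − r² sin²θ)].
With r = 0.1152 m, L = 0.5627 m, θ = 59.3°: the bracketed kinematic factor |dx/dθ| = 0.10957 m.
ω = v/|dx/dθ| = 2.72/0.10957 = 24.824 rad/s.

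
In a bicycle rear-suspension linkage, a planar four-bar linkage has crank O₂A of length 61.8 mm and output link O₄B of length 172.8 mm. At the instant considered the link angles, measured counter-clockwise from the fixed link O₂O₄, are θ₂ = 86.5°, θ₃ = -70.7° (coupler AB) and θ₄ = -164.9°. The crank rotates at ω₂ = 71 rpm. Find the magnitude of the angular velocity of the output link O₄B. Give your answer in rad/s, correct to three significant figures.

ω₂ = 7.435 rad/s (from 71 rpm).
Differentiating the loop-closure r₂e^{iθ₂}+r₃e^{iθ₃}=r₁+r₄e^{iθ₄} gives r₂ω₂e^{iθ₂}+r₃ω₃e^{iθ₃}=r₄ω₄e^{iθ₄}.
Eliminating the other unknown: ω₄ = r₂ω₂ sin(θ₂−θ₃) / [r₄ sin(θ₄−θ₃)].
Numerator sine = +0.38752; denominator sine = -0.99731.
Result = 0.0618·7.435·(+0.38752) / (0.1728·(-0.99731)) = -1.0332 rad/s; magnitude 1.0332 rad/s.

1.03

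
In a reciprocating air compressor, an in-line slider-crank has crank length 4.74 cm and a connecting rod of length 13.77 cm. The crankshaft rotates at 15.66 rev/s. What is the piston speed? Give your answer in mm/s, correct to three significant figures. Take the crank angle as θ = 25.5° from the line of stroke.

ω = 2π·15.7 = 98.39 rad/s
For an in-line slider-crank, x = r cosθ + √(L² − r² sin²θ), so v = −rω sinθ·[1 + r cosθ/√(L² − r² sin²θ)].
With r = 0.0474 m, L = 0.1377 m, θ = 25.5°: √(L² − r² sin²θ) = 0.13618 m.
v = −0.0474·98.39·0.43051·[1 + 0.0474·0.90259/0.13618] = -2.6387 m/s.
|v| = 2.6387 m/s = 2638.7 mm/s.

2640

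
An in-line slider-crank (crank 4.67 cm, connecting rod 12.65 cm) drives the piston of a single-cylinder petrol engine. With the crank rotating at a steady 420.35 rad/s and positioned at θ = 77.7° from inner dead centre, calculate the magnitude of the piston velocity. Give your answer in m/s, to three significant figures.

20.8

ω = 420.4 rad/s
For an in-line slider-crank, x = r cosθ + √(L² − r² sin²θ), so v = −rω sinθ·[1 + r cosθ/√(L² − r² sin²θ)].
With r = 0.0467 m, L = 0.1265 m, θ = 77.7°: √(L² − r² sin²θ) = 0.11798 m.
v = −0.0467·420.4·0.97705·[1 + 0.0467·0.21303/0.11798] = -20.797 m/s.
|v| = 20.797 m/s.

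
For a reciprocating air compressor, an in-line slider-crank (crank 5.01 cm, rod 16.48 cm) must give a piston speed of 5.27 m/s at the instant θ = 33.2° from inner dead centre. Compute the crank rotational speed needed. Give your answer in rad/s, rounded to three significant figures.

153

For an in-line slider-crank, |v_piston| = rω|sinθ|·[1 + r cosθ/√(L² − r² sin²θ)].
With r = 0.0501 m, L = 0.1648 m, θ = 33.2°: the bracketed kinematic factor |dx/dθ| = 0.03451 m.
ω = v/|dx/dθ| = 5.27/0.03451 = 152.71 rad/s.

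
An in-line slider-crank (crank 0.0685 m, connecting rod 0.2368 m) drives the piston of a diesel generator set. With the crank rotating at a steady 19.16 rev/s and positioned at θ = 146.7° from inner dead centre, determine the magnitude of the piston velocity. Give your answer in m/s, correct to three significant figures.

3.42

ω = 2π·19.2 = 120.4 rad/s
For an in-line slider-crank, x = r cosθ + √(L² − r² sin²θ), so v = −rω sinθ·[1 + r cosθ/√(L² − r² sin²θ)].
With r = 0.0685 m, L = 0.2368 m, θ = 146.7°: √(L² − r² sin²θ) = 0.23379 m.
v = −0.0685·120.4·0.54902·[1 + 0.0685·-0.83581/0.23379] = -3.4188 m/s.
|v| = 3.4188 m/s.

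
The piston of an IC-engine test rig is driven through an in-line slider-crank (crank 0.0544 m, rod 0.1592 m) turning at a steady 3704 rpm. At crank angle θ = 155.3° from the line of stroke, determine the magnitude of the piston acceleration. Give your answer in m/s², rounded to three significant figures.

5550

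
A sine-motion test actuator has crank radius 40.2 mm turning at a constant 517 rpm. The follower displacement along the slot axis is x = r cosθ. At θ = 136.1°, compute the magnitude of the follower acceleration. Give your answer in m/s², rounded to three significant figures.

84.9

ω = 54.14 rad/s (from 517 rpm).
x = r cosθ ⇒ ẍ = −rω² cosθ (ω constant).
|a| = rω²|cosθ| = 0.0402·(54.14)²·|cos 136.1°| = 84.904 m/s².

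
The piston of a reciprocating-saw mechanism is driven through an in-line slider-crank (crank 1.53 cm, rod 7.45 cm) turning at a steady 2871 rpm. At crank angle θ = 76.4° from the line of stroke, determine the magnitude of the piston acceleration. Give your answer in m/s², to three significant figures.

ω = 2π·2871/60 = 300.7 rad/s
x(θ) = r cosθ + √(L² − r² sin²θ); with ω constant, a = ω²·d²x/dθ².
d²x/dθ² = −r cosθ − r²(cos2θ)/√u − r⁴ sin²2θ/(4u^{3/2}),  u = L² − r² sin²θ = 0.0053291 m².
Substituting r = 0.0153 m, L = 0.0745 m, θ = 76.4°: d²x/dθ² = -0.00075296 m.
a = ω²·d²x/dθ² = (300.7)²·(-0.00075296) = -68.06 m/s²;  |a| = 68.06 m/s².

68.1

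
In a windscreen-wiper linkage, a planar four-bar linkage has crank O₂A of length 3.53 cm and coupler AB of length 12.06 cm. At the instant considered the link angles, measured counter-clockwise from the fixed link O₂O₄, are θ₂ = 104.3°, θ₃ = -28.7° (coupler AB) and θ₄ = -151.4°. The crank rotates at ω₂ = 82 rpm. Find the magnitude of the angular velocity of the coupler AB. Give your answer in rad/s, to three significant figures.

ω₂ = 8.587 rad/s (from 82 rpm).
Differentiating the loop-closure r₂e^{iθ₂}+r₃e^{iθ₃}=r₁+r₄e^{iθ₄} gives r₂ω₂e^{iθ₂}+r₃ω₃e^{iθ₃}=r₄ω₄e^{iθ₄}.
Eliminating the other unknown: ω₃ = r₂ω₂ sin(θ₄−θ₂) / [r₃ sin(θ₃−θ₄)].
Numerator sine = +0.96902; denominator sine = +0.84151.
Result = 0.0353·8.587·(+0.96902) / (0.1206·(+0.84151)) = +2.8943 rad/s; magnitude 2.8943 rad/s.

2.89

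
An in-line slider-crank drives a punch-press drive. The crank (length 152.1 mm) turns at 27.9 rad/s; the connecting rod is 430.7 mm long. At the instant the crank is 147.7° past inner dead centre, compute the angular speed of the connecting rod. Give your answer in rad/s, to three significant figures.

ω = 27.9 rad/s
The rod makes angle φ with the slider axis where L sinφ = r sinθ; differentiating, L cosφ·φ̇ = r ω cosθ.
L cosφ = √(L² − r² sin²θ) = 0.42296 m.
|ω_rod| = r ω |cosθ| / √(L² − r² sin²θ) = 0.1521·27.9·0.84526/0.42296 = 8.4805 rad/s.

8.48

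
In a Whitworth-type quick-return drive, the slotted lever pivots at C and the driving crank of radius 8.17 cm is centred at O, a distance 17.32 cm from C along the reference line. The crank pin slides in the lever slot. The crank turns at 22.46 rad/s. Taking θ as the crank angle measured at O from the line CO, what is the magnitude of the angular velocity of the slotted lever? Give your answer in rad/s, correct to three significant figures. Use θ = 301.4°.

ω = 22.46 rad/s
Crank pin A relative to C: A = (d + r cosθ, r sinθ); lever angle φ = atan2(r sinθ, d + r cosθ).
Differentiating tanφ: φ̇ = rω(d cosθ + r)/(d² + r² + 2dr cosθ).
d² + r² + 2dr cosθ = |CA|² = 0.0514182 m²;  d cosθ + r = +0.17194 m.
|ω_lever| = |0.0817·22.46·+0.17194| / 0.0514182 = 6.1361 rad/s.

6.14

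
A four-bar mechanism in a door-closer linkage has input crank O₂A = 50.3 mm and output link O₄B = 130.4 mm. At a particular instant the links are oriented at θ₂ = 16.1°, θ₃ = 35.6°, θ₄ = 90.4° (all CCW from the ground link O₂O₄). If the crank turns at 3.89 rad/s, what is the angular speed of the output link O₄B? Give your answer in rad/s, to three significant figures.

ω₂ = 3.89 rad/s
Differentiating the loop-closure r₂e^{iθ₂}+r₃e^{iθ₃}=r₁+r₄e^{iθ₄} gives r₂ω₂e^{iθ₂}+r₃ω₃e^{iθ₃}=r₄ω₄e^{iθ₄}.
Eliminating the other unknown: ω₄ = r₂ω₂ sin(θ₂−θ₃) / [r₄ sin(θ₄−θ₃)].
Numerator sine = -0.33381; denominator sine = +0.81714.
Result = 0.0503·3.89·(-0.33381) / (0.1304·(+0.81714)) = -0.61297 rad/s; magnitude 0.61297 rad/s.

0.613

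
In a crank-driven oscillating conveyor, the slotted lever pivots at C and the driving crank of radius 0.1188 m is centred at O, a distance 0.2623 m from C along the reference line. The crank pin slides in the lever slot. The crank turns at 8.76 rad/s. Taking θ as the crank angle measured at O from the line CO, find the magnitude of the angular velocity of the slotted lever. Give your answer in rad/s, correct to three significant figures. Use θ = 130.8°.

ω = 8.76 rad/s
Crank pin A relative to C: A = (d + r cosθ, r sinθ); lever angle φ = atan2(r sinθ, d + r cosθ).
Differentiating tanφ: φ̇ = rω(d cosθ + r)/(d² + r² + 2dr cosθ).
d² + r² + 2dr cosθ = |CA|² = 0.0421919 m²;  d cosθ + r = -0.052592 m.
|ω_lever| = |0.1188·8.76·-0.052592| / 0.0421919 = 1.2972 rad/s.

1.30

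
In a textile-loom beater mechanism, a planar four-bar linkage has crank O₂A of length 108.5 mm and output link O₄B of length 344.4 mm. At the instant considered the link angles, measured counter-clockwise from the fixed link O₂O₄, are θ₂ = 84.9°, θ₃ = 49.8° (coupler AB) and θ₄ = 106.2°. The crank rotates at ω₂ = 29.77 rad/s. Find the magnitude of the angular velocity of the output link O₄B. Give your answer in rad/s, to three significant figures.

6.47

ω₂ = 29.77 rad/s
Differentiating the loop-closure r₂e^{iθ₂}+r₃e^{iθ₃}=r₁+r₄e^{iθ₄} gives r₂ω₂e^{iθ₂}+r₃ω₃e^{iθ₃}=r₄ω₄e^{iθ₄}.
Eliminating the other unknown: ω₄ = r₂ω₂ sin(θ₂−θ₃) / [r₄ sin(θ₄−θ₃)].
Numerator sine = +0.57501; denominator sine = +0.83292.
Result = 0.1085·29.77·(+0.57501) / (0.3444·(+0.83292)) = +6.4746 rad/s; magnitude 6.4746 rad/s.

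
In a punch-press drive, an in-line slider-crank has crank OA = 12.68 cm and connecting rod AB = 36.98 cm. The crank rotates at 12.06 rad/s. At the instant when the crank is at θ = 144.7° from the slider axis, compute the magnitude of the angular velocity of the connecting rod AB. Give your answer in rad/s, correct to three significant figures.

3.44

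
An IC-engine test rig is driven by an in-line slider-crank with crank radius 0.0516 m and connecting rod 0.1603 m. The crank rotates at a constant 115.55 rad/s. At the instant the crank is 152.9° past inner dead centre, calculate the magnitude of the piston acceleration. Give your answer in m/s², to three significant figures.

478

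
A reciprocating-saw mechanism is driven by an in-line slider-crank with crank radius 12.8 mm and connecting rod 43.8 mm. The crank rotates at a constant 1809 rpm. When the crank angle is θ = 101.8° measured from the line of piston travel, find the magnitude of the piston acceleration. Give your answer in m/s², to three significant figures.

ω = 2π·1809/60 = 189.4 rad/s
x(θ) = r cosθ + √(L² − r² sin²θ); with ω constant, a = ω²·d²x/dθ².
d²x/dθ² = −r cosθ − r²(cos2θ)/√u − r⁴ sin²2θ/(4u^{3/2}),  u = L² − r² sin²θ = 0.00176145 m².
Substituting r = 0.0128 m, L = 0.0438 m, θ = 101.8°: d²x/dθ² = +0.0061803 m.
a = ω²·d²x/dθ² = (189.4)²·(+0.0061803) = +221.79 m/s²;  |a| = 221.79 m/s².

222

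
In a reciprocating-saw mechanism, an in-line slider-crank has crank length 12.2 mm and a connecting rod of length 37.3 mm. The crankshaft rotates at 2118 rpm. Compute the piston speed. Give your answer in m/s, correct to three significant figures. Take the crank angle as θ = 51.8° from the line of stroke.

ω = 2π·2118/60 = 221.8 rad/s
For an in-line slider-crank, x = r cosθ + √(L² − r² sin²θ), so v = −rω sinθ·[1 + r cosθ/√(L² − r² sin²θ)].
With r = 0.0122 m, L = 0.0373 m, θ = 51.8°: √(L² − r² sin²θ) = 0.036047 m.
v = −0.0122·221.8·0.78586·[1 + 0.0122·0.61841/0.036047] = -2.5715 m/s.
|v| = 2.5715 m/s.

2.57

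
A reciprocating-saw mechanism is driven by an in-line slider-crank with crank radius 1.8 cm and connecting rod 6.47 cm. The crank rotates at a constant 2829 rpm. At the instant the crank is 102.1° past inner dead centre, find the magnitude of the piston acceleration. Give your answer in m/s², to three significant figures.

ω = 2π·2829/60 = 296.3 rad/s
x(θ) = r cosθ + √(L² − r² sin²θ); with ω constant, a = ω²·d²x/dθ².
d²x/dθ² = −r cosθ − r²(cos2θ)/√u − r⁴ sin²2θ/(4u^{3/2}),  u = L² − r² sin²θ = 0.00387633 m².
Substituting r = 0.018 m, L = 0.0647 m, θ = 102.1°: d²x/dθ² = +0.0085015 m.
a = ω²·d²x/dθ² = (296.3)²·(+0.0085015) = +746.14 m/s²;  |a| = 746.14 m/s².

746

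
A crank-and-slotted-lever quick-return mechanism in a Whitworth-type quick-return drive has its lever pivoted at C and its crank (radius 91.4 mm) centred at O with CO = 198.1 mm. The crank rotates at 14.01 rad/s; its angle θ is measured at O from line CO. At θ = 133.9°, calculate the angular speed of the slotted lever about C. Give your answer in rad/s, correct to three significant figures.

ω = 14.01 rad/s
Crank pin A relative to C: A = (d + r cosθ, r sinθ); lever angle φ = atan2(r sinθ, d + r cosθ).
Differentiating tanφ: φ̇ = rω(d cosθ + r)/(d² + r² + 2dr cosθ).
d² + r² + 2dr cosθ = |CA|² = 0.0224876 m²;  d cosθ + r = -0.045963 m.
|ω_lever| = |0.0914·14.01·-0.045963| / 0.0224876 = 2.6173 rad/s.

2.62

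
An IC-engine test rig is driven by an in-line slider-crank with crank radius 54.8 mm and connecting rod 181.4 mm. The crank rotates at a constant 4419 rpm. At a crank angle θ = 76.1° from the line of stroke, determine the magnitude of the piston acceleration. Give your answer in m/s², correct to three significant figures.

ω = 2π·4419/60 = 462.8 rad/s
x(θ) = r cosθ + √(L² − r² sin²θ); with ω constant, a = ω²·d²x/dθ².
d²x/dθ² = −r cosθ − r²(cos2θ)/√u − r⁴ sin²2θ/(4u^{3/2}),  u = L² − r² sin²θ = 0.0300762 m².
Substituting r = 0.0548 m, L = 0.1814 m, θ = 76.1°: d²x/dθ² = +0.002059 m.
a = ω²·d²x/dθ² = (462.8)²·(+0.002059) = +440.91 m/s²;  |a| = 440.91 m/s².

441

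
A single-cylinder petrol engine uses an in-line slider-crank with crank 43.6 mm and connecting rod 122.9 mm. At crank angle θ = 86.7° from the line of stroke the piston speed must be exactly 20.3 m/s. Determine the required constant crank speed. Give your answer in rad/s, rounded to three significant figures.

For an in-line slider-crank, |v_piston| = rω|sinθ|·[1 + r cosθ/√(L² − r² sin²θ)].
With r = 0.0436 m, L = 0.1229 m, θ = 86.7°: the bracketed kinematic factor |dx/dθ| = 0.044478 m.
ω = v/|dx/dθ| = 20.3/0.044478 = 456.4 rad/s.

456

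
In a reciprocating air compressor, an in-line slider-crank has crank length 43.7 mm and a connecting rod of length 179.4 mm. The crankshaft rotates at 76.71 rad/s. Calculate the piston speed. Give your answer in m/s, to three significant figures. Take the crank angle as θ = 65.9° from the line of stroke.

3.37

ω = 76.71 rad/s
For an in-line slider-crank, x = r cosθ + √(L² − r² sin²θ), so v = −rω sinθ·[1 + r cosθ/√(L² − r² sin²θ)].
With r = 0.0437 m, L = 0.1794 m, θ = 65.9°: √(L² − r² sin²θ) = 0.17491 m.
v = −0.0437·76.71·0.91283·[1 + 0.0437·0.40833/0.17491] = -3.3722 m/s.
|v| = 3.3722 m/s.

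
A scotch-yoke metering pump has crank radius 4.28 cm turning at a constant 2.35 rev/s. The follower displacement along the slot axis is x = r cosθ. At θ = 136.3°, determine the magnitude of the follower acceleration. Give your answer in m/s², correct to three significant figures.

ω = 14.77 rad/s (from 2.35 rev/s).
x = r cosθ ⇒ ẍ = −rω² cosθ (ω constant).
|a| = rω²|cosθ| = 0.0428·(14.77)²·|cos 136.3°| = 6.7462 m/s².

6.75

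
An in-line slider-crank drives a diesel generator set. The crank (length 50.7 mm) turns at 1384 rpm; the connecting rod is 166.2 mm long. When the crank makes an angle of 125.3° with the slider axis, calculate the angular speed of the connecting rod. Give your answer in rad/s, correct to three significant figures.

ω = 144.9 rad/s (converted from 1384 rpm).
The rod makes angle φ with the slider axis where L sinφ = r sinθ; differentiating, L cosφ·φ̇ = r ω cosθ.
L cosφ = √(L² − r² sin²θ) = 0.16097 m.
|ω_rod| = r ω |cosθ| / √(L² − r² sin²θ) = 0.0507·144.9·0.57786/0.16097 = 26.379 rad/s.

26.4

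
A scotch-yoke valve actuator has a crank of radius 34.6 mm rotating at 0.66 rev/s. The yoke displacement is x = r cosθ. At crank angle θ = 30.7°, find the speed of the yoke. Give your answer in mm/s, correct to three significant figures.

ω = 4.147 rad/s (from 0.66 rev/s).
x = r cosθ ⇒ ẋ = −rω sinθ.
|v| = rω|sinθ| = 0.0346·4.147·|sin 30.7°| = 0.073254 m/s = 73.254 mm/s.

73.3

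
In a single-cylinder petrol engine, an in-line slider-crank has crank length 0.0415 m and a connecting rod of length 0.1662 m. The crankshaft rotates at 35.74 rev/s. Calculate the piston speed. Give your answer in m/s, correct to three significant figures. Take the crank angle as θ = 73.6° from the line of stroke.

9.59

ω = 2π·35.7 = 224.6 rad/s
For an in-line slider-crank, x = r cosθ + √(L² − r² sin²θ), so v = −rω sinθ·[1 + r cosθ/√(L² − r² sin²θ)].
With r = 0.0415 m, L = 0.1662 m, θ = 73.6°: √(L² − r² sin²θ) = 0.16136 m.
v = −0.0415·224.6·0.95931·[1 + 0.0415·0.28234/0.16136] = -9.5893 m/s.
|v| = 9.5893 m/s.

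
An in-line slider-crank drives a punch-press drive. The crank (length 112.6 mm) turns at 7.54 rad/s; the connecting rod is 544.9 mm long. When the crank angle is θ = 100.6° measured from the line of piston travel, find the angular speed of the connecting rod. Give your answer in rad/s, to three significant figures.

0.293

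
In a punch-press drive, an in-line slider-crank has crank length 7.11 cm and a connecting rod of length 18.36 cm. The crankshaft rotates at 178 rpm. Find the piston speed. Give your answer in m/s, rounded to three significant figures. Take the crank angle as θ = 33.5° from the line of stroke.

0.973

ω = 2π·178/60 = 18.64 rad/s
For an in-line slider-crank, x = r cosθ + √(L² − r² sin²θ), so v = −rω sinθ·[1 + r cosθ/√(L² − r² sin²θ)].
With r = 0.0711 m, L = 0.1836 m, θ = 33.5°: √(L² − r² sin²θ) = 0.17936 m.
v = −0.0711·18.64·0.55194·[1 + 0.0711·0.83389/0.17936] = -0.97329 m/s.
|v| = 0.97329 m/s.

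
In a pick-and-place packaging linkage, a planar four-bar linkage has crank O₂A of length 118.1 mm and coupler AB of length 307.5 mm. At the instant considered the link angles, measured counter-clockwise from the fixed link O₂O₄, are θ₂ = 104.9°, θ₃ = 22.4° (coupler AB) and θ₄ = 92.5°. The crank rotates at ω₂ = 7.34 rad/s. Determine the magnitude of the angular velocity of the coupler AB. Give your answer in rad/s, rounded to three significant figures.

0.644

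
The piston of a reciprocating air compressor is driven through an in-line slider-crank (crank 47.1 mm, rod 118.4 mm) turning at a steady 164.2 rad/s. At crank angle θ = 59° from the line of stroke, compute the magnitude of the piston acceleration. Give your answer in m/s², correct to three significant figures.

ω = 164.2 rad/s
x(θ) = r cosθ + √(L² − r² sin²θ); with ω constant, a = ω²·d²x/dθ².
d²x/dθ² = −r cosθ − r²(cos2θ)/√u − r⁴ sin²2θ/(4u^{3/2}),  u = L² − r² sin²θ = 0.0123886 m².
Substituting r = 0.0471 m, L = 0.1184 m, θ = 59°: d²x/dθ² = -0.015597 m.
a = ω²·d²x/dθ² = (164.2)²·(-0.015597) = -420.52 m/s²;  |a| = 420.52 m/s².

421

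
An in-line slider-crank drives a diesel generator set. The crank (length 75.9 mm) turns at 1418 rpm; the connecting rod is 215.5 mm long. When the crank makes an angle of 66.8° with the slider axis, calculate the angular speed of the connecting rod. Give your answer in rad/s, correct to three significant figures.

21.8

ω = 148.5 rad/s (converted from 1418 rpm).
The rod makes angle φ with the slider axis where L sinφ = r sinθ; differentiating, L cosφ·φ̇ = r ω cosθ.
L cosφ = √(L² − r² sin²θ) = 0.2039 m.
|ω_rod| = r ω |cosθ| / √(L² − r² sin²θ) = 0.0759·148.5·0.39394/0.2039 = 21.776 rad/s.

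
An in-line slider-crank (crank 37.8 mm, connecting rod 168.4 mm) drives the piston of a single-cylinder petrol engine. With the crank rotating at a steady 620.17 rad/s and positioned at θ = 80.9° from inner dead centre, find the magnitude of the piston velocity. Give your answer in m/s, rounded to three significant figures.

ω = 620.2 rad/s
For an in-line slider-crank, x = r cosθ + √(L² − r² sin²θ), so v = −rω sinθ·[1 + r cosθ/√(L² − r² sin²θ)].
With r = 0.0378 m, L = 0.1684 m, θ = 80.9°: √(L² − r² sin²θ) = 0.16421 m.
v = −0.0378·620.2·0.98741·[1 + 0.0378·0.15816/0.16421] = -23.99 m/s.
|v| = 23.99 m/s.

24.0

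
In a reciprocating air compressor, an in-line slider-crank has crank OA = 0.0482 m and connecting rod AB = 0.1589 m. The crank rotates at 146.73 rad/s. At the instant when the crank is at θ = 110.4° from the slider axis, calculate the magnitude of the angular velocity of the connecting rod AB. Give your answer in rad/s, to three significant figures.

ω = 146.7 rad/s
The rod makes angle φ with the slider axis where L sinφ = r sinθ; differentiating, L cosφ·φ̇ = r ω cosθ.
L cosφ = √(L² − r² sin²θ) = 0.15234 m.
|ω_rod| = r ω |cosθ| / √(L² − r² sin²θ) = 0.0482·146.7·0.34857/0.15234 = 16.182 rad/s.

16.2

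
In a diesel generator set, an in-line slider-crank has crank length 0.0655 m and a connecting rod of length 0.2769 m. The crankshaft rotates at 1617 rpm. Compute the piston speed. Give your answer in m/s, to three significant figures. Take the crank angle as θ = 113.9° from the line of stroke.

9.14

ω = 2π·1617/60 = 169.3 rad/s
For an in-line slider-crank, x = r cosθ + √(L² − r² sin²θ), so v = −rω sinθ·[1 + r cosθ/√(L² − r² sin²θ)].
With r = 0.0655 m, L = 0.2769 m, θ = 113.9°: √(L² − r² sin²θ) = 0.27035 m.
v = −0.0655·169.3·0.91425·[1 + 0.0655·-0.40514/0.27035] = -9.1449 m/s.
|v| = 9.1449 m/s.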